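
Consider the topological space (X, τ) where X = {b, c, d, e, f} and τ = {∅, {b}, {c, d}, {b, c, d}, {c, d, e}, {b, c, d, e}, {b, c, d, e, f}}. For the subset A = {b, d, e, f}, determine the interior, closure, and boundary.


int(A) = {b}, cl(A) = {b, c, d, e, f}, ∂A = {c, d, e, f}.

Closed sets in (X, τ) are complements of opens:
  closed(X, τ) = {∅, {f}, {b, f}, {e, f}, {b, e, f}, {c, d, e, f}, {b, c, d, e, f}}.
int(A) = ⋃ {U ∈ τ : U ⊆ A}. Opens contained in A: ∅, {b}.
Taking the union of these: int(A) = {b}.
cl(A) = ⋂ {C closed : A ⊆ C}. Closed sets containing A: {b, c, d, e, f}.
Intersecting these: cl(A) = {b, c, d, e, f}.
∂A = cl(A) ∖ int(A) = {b, c, d, e, f} ∖ {b} = {c, d, e, f}.


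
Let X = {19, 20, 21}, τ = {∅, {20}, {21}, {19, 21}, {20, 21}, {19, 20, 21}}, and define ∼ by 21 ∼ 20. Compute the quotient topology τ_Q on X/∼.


X/∼ = {[19], [20=21]}; |τ_Q| = 3.

Equivalence classes: [19], [20=21].
Quotient map π: X → X/∼ sends 19 ↦ [19], 20 ↦ [20=21], 21 ↦ [20=21].
For each subset V ⊆ X/∼, compute π^{-1}(V) ⊆ X and check whether π^{-1}(V) ∈ τ. V is open in τ_Q iff π^{-1}(V) ∈ τ.
  V = {}: π^{-1}(V) = ∅ ∈ τ ✓.
  V = {[19]}: π^{-1}(V) = {19} ∉ τ ✗.
  V = {[20=21]}: π^{-1}(V) = {20, 21} ∈ τ ✓.
  V = {[19], [20=21]}: π^{-1}(V) = {19, 20, 21} ∈ τ ✓.
Open sets in the quotient: τ_Q = {{}, {[20=21]}, {[19], [20=21]}} (3 elements).


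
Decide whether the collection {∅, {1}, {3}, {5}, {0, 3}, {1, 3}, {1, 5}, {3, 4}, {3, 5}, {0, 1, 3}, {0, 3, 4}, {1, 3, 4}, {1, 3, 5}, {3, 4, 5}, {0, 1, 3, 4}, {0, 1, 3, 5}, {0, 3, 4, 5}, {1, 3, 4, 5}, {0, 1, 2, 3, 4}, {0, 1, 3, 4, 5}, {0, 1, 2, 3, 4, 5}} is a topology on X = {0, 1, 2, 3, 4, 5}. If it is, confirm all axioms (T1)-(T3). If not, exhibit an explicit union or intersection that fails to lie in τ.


τ is NOT a topology on X.

Axiom (T1): ∅ ∈ τ? Yes; X ∈ τ? Yes.
Axiom (T2/T3): check pairwise unions and intersections of members of τ.
Counterexample for (T2): {5} ∪ {0, 3} = {0, 3, 5} ∉ τ. Therefore τ is NOT a topology.


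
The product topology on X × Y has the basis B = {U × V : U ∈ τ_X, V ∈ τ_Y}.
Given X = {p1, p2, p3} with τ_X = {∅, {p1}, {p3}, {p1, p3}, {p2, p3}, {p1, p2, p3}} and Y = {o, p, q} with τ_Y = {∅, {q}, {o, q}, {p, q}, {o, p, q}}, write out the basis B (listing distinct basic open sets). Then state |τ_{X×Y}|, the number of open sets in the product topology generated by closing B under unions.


Basis B = {∅ × ∅, {p1} × {q}, {p3} × {q}, {p1} × {o, q}, {p1} × {p, q}, {p1, p3} × {q}, {p2, p3} × {q}, {p3} × {o, q}, {p3} × {p, q}, {p1} × {o, p, q}, {p1, p2, p3} × {q}, {p3} × {o, p, q}, {p1, p3} × {o, q}, {p1, p3} × {p, q}, {p2, p3} × {o, q}, {p2, p3} × {p, q}, {p1, p3} × {o, p, q}, {p1, p2, p3} × {o, q}, {p1, p2, p3} × {p, q}, {p2, p3} × {o, p, q}, {p1, p2, p3} × {o, p, q}}; |τ_{X×Y}| = 70.

Enumerate products U × V with U ∈ τ_X, V ∈ τ_Y (deduplicated):
  ∅ × ∅ = {} (∅)
  {p1} × {q} = {(p1,q)}
  {p3} × {q} = {(p3,q)}
  {p1} × {o, q} = {(p1,o), (p1,q)}
  {p1} × {p, q} = {(p1,p), (p1,q)}
  {p1, p3} × {q} = {(p1,q), (p3,q)}
  {p2, p3} × {q} = {(p2,q), (p3,q)}
  {p3} × {o, q} = {(p3,o), (p3,q)}
  {p3} × {p, q} = {(p3,p), (p3,q)}
  {p1} × {o, p, q} = {(p1,o), (p1,p), (p1,q)}
  {p1, p2, p3} × {q} = {(p1,q), (p2,q), (p3,q)}
  {p3} × {o, p, q} = {(p3,o), (p3,p), (p3,q)}
  {p1, p3} × {o, q} = {(p1,o), (p1,q), (p3,o), (p3,q)}
  {p1, p3} × {p, q} = {(p1,p), (p1,q), (p3,p), (p3,q)}
  {p2, p3} × {o, q} = {(p2,o), (p2,q), (p3,o), (p3,q)}
  {p2, p3} × {p, q} = {(p2,p), (p2,q), (p3,p), (p3,q)}
  {p1, p3} × {o, p, q} = {(p1,o), (p1,p), (p1,q), (p3,o), (p3,p), (p3,q)}
  {p1, p2, p3} × {o, q} = {(p1,o), (p1,q), (p2,o), (p2,q), (p3,o), (p3,q)}
  {p1, p2, p3} × {p, q} = {(p1,p), (p1,q), (p2,p), (p2,q), (p3,p), (p3,q)}
  {p2, p3} × {o, p, q} = {(p2,o), (p2,p), (p2,q), (p3,o), (p3,p), (p3,q)}
  {p1, p2, p3} × {o, p, q} = {(p1,o), (p1,p), (p1,q), (p2,o), (p2,p), (p2,q), (p3,o), (p3,p), (p3,q)}
These 21 distinct sets form the basis B.
Close under arbitrary unions to get τ_{X×Y}; counting gives |τ_{X×Y}| = 70.


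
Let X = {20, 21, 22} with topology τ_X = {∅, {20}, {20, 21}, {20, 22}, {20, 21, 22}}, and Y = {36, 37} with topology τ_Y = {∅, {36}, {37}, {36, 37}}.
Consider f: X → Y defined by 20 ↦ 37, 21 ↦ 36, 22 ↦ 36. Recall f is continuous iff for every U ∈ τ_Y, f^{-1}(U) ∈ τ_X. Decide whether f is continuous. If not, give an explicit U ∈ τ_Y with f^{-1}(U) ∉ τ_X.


f is NOT continuous.

Compute f^{-1}(U) for each U ∈ τ_Y:
  U = ∅: f^{-1}(U) = ∅ ∈ τ_X ✓.
  U = {36}: f^{-1}(U) = {21, 22} ∉ τ_X ✗.
  U = {37}: f^{-1}(U) = {20} ∈ τ_X ✓.
  U = {36, 37}: f^{-1}(U) = {20, 21, 22} ∈ τ_X ✓.
Found U = {36} with f^{-1}(U) = {21, 22} not in τ_X. Therefore f is NOT continuous.


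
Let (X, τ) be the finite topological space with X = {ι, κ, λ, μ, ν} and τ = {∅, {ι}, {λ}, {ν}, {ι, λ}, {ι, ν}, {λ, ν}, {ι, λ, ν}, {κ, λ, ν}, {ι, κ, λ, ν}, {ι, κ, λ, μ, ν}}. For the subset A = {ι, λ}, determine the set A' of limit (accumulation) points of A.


A' = {κ, μ}

For each x ∈ X, list the open sets U ∈ τ with x ∈ U, then check whether U ∩ (A ∖ {x}) ≠ ∅ for every such U.
  x = ι: open {ι} ∋ x has {ι} ∩ (A ∖ {ι}) = ∅, so x is NOT a limit point.
  x = κ: opens ∋ x are {κ, λ, ν}, {ι, κ, λ, ν}, {ι, κ, λ, μ, ν}; each meets A ∖ {κ}, so x IS a limit point.
  x = λ: open {λ} ∋ x has {λ} ∩ (A ∖ {λ}) = ∅, so x is NOT a limit point.
  x = μ: opens ∋ x are {ι, κ, λ, μ, ν}; each meets A ∖ {μ}, so x IS a limit point.
  x = ν: open {ν} ∋ x has {ν} ∩ (A ∖ {ν}) = ∅, so x is NOT a limit point.
Collecting: A' = {κ, μ}.


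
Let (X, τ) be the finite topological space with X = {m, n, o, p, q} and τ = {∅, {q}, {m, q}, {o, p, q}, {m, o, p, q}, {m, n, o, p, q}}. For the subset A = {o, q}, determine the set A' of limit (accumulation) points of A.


A' = {m, n, o, p}

For each x ∈ X, list the open sets U ∈ τ with x ∈ U, then check whether U ∩ (A ∖ {x}) ≠ ∅ for every such U.
  x = m: opens ∋ x are {m, q}, {m, o, p, q}, {m, n, o, p, q}; each meets A ∖ {m}, so x IS a limit point.
  x = n: opens ∋ x are {m, n, o, p, q}; each meets A ∖ {n}, so x IS a limit point.
  x = o: opens ∋ x are {o, p, q}, {m, o, p, q}, {m, n, o, p, q}; each meets A ∖ {o}, so x IS a limit point.
  x = p: opens ∋ x are {o, p, q}, {m, o, p, q}, {m, n, o, p, q}; each meets A ∖ {p}, so x IS a limit point.
  x = q: open {q} ∋ x has {q} ∩ (A ∖ {q}) = ∅, so x is NOT a limit point.
Collecting: A' = {m, n, o, p}.


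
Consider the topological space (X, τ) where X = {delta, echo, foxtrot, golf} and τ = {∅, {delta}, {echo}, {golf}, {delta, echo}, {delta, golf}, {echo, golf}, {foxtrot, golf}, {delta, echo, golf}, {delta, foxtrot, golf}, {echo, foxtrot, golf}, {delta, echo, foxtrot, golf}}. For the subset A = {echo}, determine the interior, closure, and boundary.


int(A) = {echo}, cl(A) = {echo}, ∂A = ∅.

Closed sets in (X, τ) are complements of opens:
  closed(X, τ) = {∅, {delta}, {echo}, {foxtrot}, {delta, echo}, {delta, foxtrot}, {echo, foxtrot}, {foxtrot, golf}, {delta, echo, foxtrot}, {delta, foxtrot, golf}, {echo, foxtrot, golf}, {delta, echo, foxtrot, golf}}.
int(A) = ⋃ {U ∈ τ : U ⊆ A}. Opens contained in A: ∅, {echo}.
Taking the union of these: int(A) = {echo}.
cl(A) = ⋂ {C closed : A ⊆ C}. Closed sets containing A: {echo}, {delta, echo}, {echo, foxtrot}, {delta, echo, foxtrot}, {echo, foxtrot, golf}, {delta, echo, foxtrot, golf}.
Intersecting these: cl(A) = {echo}.
∂A = cl(A) ∖ int(A) = {echo} ∖ {echo} = ∅.


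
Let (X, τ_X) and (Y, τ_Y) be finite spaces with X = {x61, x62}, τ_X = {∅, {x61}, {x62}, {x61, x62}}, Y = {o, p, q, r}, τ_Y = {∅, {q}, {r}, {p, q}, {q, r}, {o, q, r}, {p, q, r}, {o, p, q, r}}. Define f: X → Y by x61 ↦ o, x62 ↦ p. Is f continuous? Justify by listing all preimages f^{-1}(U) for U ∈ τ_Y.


f IS continuous.

Compute f^{-1}(U) for each U ∈ τ_Y:
  U = ∅: f^{-1}(U) = ∅ ∈ τ_X ✓.
  U = {q}: f^{-1}(U) = ∅ ∈ τ_X ✓.
  U = {r}: f^{-1}(U) = ∅ ∈ τ_X ✓.
  U = {p, q}: f^{-1}(U) = {x62} ∈ τ_X ✓.
  U = {q, r}: f^{-1}(U) = ∅ ∈ τ_X ✓.
  U = {o, q, r}: f^{-1}(U) = {x61} ∈ τ_X ✓.
  U = {p, q, r}: f^{-1}(U) = {x62} ∈ τ_X ✓.
  U = {o, p, q, r}: f^{-1}(U) = {x61, x62} ∈ τ_X ✓.
Every preimage lies in τ_X, so f IS continuous.


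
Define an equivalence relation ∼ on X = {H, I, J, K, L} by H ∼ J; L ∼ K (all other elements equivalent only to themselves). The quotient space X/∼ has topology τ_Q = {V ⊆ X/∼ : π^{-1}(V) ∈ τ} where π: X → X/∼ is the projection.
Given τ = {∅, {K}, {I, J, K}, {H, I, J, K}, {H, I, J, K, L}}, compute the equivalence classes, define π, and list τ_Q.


X/∼ = {[H=J], [I], [K=L]}; |τ_Q| = 2.

Equivalence classes: [H=J], [I], [K=L].
Quotient map π: X → X/∼ sends H ↦ [H=J], I ↦ [I], J ↦ [H=J], K ↦ [K=L], L ↦ [K=L].
For each subset V ⊆ X/∼, compute π^{-1}(V) ⊆ X and check whether π^{-1}(V) ∈ τ. V is open in τ_Q iff π^{-1}(V) ∈ τ.
  V = {}: π^{-1}(V) = ∅ ∈ τ ✓.
  V = {[H=J]}: π^{-1}(V) = {H, J} ∉ τ ✗.
  V = {[I]}: π^{-1}(V) = {I} ∉ τ ✗.
  V = {[H=J], [I]}: π^{-1}(V) = {H, I, J} ∉ τ ✗.
  V = {[K=L]}: π^{-1}(V) = {K, L} ∉ τ ✗.
  V = {[H=J], [K=L]}: π^{-1}(V) = {H, J, K, L} ∉ τ ✗.
  V = {[I], [K=L]}: π^{-1}(V) = {I, K, L} ∉ τ ✗.
  V = {[H=J], [I], [K=L]}: π^{-1}(V) = {H, I, J, K, L} ∈ τ ✓.
Open sets in the quotient: τ_Q = {{}, {[H=J], [I], [K=L]}} (2 elements).


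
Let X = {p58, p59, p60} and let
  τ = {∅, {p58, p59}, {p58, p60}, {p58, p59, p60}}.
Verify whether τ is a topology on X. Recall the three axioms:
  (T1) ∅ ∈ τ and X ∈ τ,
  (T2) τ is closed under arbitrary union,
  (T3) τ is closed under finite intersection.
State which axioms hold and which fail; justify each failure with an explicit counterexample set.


τ is NOT a topology on X.

Axiom (T1): ∅ ∈ τ? Yes; X ∈ τ? Yes.
Axiom (T2/T3): check pairwise unions and intersections of members of τ.
Counterexample for (T3): {p58, p59} ∩ {p58, p60} = {p58} ∉ τ. Therefore τ is NOT a topology.


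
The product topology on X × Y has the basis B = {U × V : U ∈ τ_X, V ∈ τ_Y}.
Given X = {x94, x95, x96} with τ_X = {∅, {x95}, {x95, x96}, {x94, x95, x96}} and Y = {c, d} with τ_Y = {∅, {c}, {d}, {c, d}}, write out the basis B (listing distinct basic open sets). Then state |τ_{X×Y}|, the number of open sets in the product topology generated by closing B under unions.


Basis B = {∅ × ∅, {x95} × {c}, {x95} × {d}, {x95} × {c, d}, {x95, x96} × {c}, {x95, x96} × {d}, {x94, x95, x96} × {c}, {x94, x95, x96} × {d}, {x95, x96} × {c, d}, {x94, x95, x96} × {c, d}}; |τ_{X×Y}| = 16.

Enumerate products U × V with U ∈ τ_X, V ∈ τ_Y (deduplicated):
  ∅ × ∅ = {} (∅)
  {x95} × {c} = {(x95,c)}
  {x95} × {d} = {(x95,d)}
  {x95} × {c, d} = {(x95,c), (x95,d)}
  {x95, x96} × {c} = {(x95,c), (x96,c)}
  {x95, x96} × {d} = {(x95,d), (x96,d)}
  {x94, x95, x96} × {c} = {(x94,c), (x95,c), (x96,c)}
  {x94, x95, x96} × {d} = {(x94,d), (x95,d), (x96,d)}
  {x95, x96} × {c, d} = {(x95,c), (x95,d), (x96,c), (x96,d)}
  {x94, x95, x96} × {c, d} = {(x94,c), (x94,d), (x95,c), (x95,d), (x96,c), (x96,d)}
These 10 distinct sets form the basis B.
Close under arbitrary unions to get τ_{X×Y}; counting gives |τ_{X×Y}| = 16.


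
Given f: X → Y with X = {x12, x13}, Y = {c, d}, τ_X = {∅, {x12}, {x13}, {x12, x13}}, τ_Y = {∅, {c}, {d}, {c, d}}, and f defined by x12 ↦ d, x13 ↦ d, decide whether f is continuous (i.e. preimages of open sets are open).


f IS continuous.

Compute f^{-1}(U) for each U ∈ τ_Y:
  U = ∅: f^{-1}(U) = ∅ ∈ τ_X ✓.
  U = {c}: f^{-1}(U) = ∅ ∈ τ_X ✓.
  U = {d}: f^{-1}(U) = {x12, x13} ∈ τ_X ✓.
  U = {c, d}: f^{-1}(U) = {x12, x13} ∈ τ_X ✓.
Every preimage lies in τ_X, so f IS continuous.


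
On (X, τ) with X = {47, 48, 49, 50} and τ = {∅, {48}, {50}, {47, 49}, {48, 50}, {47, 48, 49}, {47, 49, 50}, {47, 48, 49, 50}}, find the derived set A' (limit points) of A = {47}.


A' = {49}

For each x ∈ X, list the open sets U ∈ τ with x ∈ U, then check whether U ∩ (A ∖ {x}) ≠ ∅ for every such U.
  x = 47: open {47, 49} ∋ x has {47, 49} ∩ (A ∖ {47}) = ∅, so x is NOT a limit point.
  x = 48: open {48} ∋ x has {48} ∩ (A ∖ {48}) = ∅, so x is NOT a limit point.
  x = 49: opens ∋ x are {47, 49}, {47, 48, 49}, {47, 49, 50}, {47, 48, 49, 50}; each meets A ∖ {49}, so x IS a limit point.
  x = 50: open {50} ∋ x has {50} ∩ (A ∖ {50}) = ∅, so x is NOT a limit point.
Collecting: A' = {49}.


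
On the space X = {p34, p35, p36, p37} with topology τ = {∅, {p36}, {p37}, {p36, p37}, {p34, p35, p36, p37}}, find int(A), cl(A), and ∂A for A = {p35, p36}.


int(A) = {p36}, cl(A) = {p34, p35, p36}, ∂A = {p34, p35}.

Closed sets in (X, τ) are complements of opens:
  closed(X, τ) = {∅, {p34, p35}, {p34, p35, p36}, {p34, p35, p37}, {p34, p35, p36, p37}}.
int(A) = ⋃ {U ∈ τ : U ⊆ A}. Opens contained in A: ∅, {p36}.
Taking the union of these: int(A) = {p36}.
cl(A) = ⋂ {C closed : A ⊆ C}. Closed sets containing A: {p34, p35, p36}, {p34, p35, p36, p37}.
Intersecting these: cl(A) = {p34, p35, p36}.
∂A = cl(A) ∖ int(A) = {p34, p35, p36} ∖ {p36} = {p34, p35}.


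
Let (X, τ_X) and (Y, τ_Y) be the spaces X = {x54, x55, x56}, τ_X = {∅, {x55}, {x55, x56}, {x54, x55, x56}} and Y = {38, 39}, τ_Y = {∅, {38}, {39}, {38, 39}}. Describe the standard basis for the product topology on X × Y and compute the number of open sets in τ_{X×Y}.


Basis B = {∅ × ∅, {x55} × {38}, {x55} × {39}, {x55} × {38, 39}, {x55, x56} × {38}, {x55, x56} × {39}, {x54, x55, x56} × {38}, {x54, x55, x56} × {39}, {x55, x56} × {38, 39}, {x54, x55, x56} × {38, 39}}; |τ_{X×Y}| = 16.

Enumerate products U × V with U ∈ τ_X, V ∈ τ_Y (deduplicated):
  ∅ × ∅ = {} (∅)
  {x55} × {38} = {(x55,38)}
  {x55} × {39} = {(x55,39)}
  {x55} × {38, 39} = {(x55,38), (x55,39)}
  {x55, x56} × {38} = {(x55,38), (x56,38)}
  {x55, x56} × {39} = {(x55,39), (x56,39)}
  {x54, x55, x56} × {38} = {(x54,38), (x55,38), (x56,38)}
  {x54, x55, x56} × {39} = {(x54,39), (x55,39), (x56,39)}
  {x55, x56} × {38, 39} = {(x55,38), (x55,39), (x56,38), (x56,39)}
  {x54, x55, x56} × {38, 39} = {(x54,38), (x54,39), (x55,38), (x55,39), (x56,38), (x56,39)}
These 10 distinct sets form the basis B.
Close under arbitrary unions to get τ_{X×Y}; counting gives |τ_{X×Y}| = 16.


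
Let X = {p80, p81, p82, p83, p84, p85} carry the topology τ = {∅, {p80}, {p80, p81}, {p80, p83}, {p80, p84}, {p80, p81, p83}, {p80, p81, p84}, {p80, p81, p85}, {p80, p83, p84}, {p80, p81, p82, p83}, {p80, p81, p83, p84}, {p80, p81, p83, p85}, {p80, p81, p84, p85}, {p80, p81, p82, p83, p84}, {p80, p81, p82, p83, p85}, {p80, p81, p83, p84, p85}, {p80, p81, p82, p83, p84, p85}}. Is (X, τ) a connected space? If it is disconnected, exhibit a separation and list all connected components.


(X, τ) is connected.

Find clopen sets (U ∈ τ with X ∖ U ∈ τ):
  U = ∅, X ∖ U = {p80, p81, p82, p83, p84, p85} — both open, so U is clopen.
  U = {p80, p81, p82, p83, p84, p85}, X ∖ U = ∅ — both open, so U is clopen.
Only trivial clopens (∅ and X) exist, so (X, τ) is connected.
Compute connected components by grouping points that agree on all clopens:
  component: {p80, p81, p82, p83, p84, p85}


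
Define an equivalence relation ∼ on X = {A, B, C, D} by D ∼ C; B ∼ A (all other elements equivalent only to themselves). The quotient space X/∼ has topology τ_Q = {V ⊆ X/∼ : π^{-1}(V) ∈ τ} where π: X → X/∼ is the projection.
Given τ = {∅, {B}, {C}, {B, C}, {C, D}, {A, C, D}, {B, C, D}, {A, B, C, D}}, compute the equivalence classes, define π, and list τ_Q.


X/∼ = {[A=B], [C=D]}; |τ_Q| = 3.

Equivalence classes: [A=B], [C=D].
Quotient map π: X → X/∼ sends A ↦ [A=B], B ↦ [A=B], C ↦ [C=D], D ↦ [C=D].
For each subset V ⊆ X/∼, compute π^{-1}(V) ⊆ X and check whether π^{-1}(V) ∈ τ. V is open in τ_Q iff π^{-1}(V) ∈ τ.
  V = {}: π^{-1}(V) = ∅ ∈ τ ✓.
  V = {[A=B]}: π^{-1}(V) = {A, B} ∉ τ ✗.
  V = {[C=D]}: π^{-1}(V) = {C, D} ∈ τ ✓.
  V = {[A=B], [C=D]}: π^{-1}(V) = {A, B, C, D} ∈ τ ✓.
Open sets in the quotient: τ_Q = {{}, {[C=D]}, {[A=B], [C=D]}} (3 elements).


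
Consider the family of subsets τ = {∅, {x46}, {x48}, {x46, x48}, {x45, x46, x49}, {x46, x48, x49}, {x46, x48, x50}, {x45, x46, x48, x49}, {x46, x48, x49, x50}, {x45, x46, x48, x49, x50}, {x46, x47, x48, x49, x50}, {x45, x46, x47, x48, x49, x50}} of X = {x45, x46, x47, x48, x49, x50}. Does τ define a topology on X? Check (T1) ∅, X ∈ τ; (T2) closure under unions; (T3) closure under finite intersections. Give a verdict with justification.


τ is NOT a topology on X.

Axiom (T1): ∅ ∈ τ? Yes; X ∈ τ? Yes.
Axiom (T2/T3): check pairwise unions and intersections of members of τ.
Counterexample for (T3): {x45, x46, x49} ∩ {x46, x48, x49} = {x46, x49} ∉ τ. Therefore τ is NOT a topology.


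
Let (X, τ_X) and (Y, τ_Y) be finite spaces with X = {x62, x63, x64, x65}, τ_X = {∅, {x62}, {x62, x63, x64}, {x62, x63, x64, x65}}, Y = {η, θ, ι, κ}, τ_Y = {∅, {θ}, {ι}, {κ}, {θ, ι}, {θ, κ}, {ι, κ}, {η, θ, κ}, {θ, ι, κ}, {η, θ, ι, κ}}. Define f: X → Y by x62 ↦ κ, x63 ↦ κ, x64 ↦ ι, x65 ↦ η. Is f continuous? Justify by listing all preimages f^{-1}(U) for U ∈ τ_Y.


f is NOT continuous.

Compute f^{-1}(U) for each U ∈ τ_Y:
  U = ∅: f^{-1}(U) = ∅ ∈ τ_X ✓.
  U = {θ}: f^{-1}(U) = ∅ ∈ τ_X ✓.
  U = {ι}: f^{-1}(U) = {x64} ∉ τ_X ✗.
  U = {κ}: f^{-1}(U) = {x62, x63} ∉ τ_X ✗.
  U = {θ, ι}: f^{-1}(U) = {x64} ∉ τ_X ✗.
  U = {θ, κ}: f^{-1}(U) = {x62, x63} ∉ τ_X ✗.
  U = {ι, κ}: f^{-1}(U) = {x62, x63, x64} ∈ τ_X ✓.
  U = {η, θ, κ}: f^{-1}(U) = {x62, x63, x65} ∉ τ_X ✗.
  U = {θ, ι, κ}: f^{-1}(U) = {x62, x63, x64} ∈ τ_X ✓.
  U = {η, θ, ι, κ}: f^{-1}(U) = {x62, x63, x64, x65} ∈ τ_X ✓.
Found U = {ι} with f^{-1}(U) = {x64} not in τ_X. Therefore f is NOT continuous.


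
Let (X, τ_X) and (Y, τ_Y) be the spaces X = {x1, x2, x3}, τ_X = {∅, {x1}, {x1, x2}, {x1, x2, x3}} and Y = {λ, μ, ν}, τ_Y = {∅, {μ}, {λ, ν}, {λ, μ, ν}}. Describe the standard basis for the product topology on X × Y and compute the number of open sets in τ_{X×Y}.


Basis B = {∅ × ∅, {x1} × {μ}, {x1} × {λ, ν}, {x1, x2} × {μ}, {x1} × {λ, μ, ν}, {x1, x2, x3} × {μ}, {x1, x2} × {λ, ν}, {x1, x2} × {λ, μ, ν}, {x1, x2, x3} × {λ, ν}, {x1, x2, x3} × {λ, μ, ν}}; |τ_{X×Y}| = 16.

Enumerate products U × V with U ∈ τ_X, V ∈ τ_Y (deduplicated):
  ∅ × ∅ = {} (∅)
  {x1} × {μ} = {(x1,μ)}
  {x1} × {λ, ν} = {(x1,λ), (x1,ν)}
  {x1, x2} × {μ} = {(x1,μ), (x2,μ)}
  {x1} × {λ, μ, ν} = {(x1,λ), (x1,μ), (x1,ν)}
  {x1, x2, x3} × {μ} = {(x1,μ), (x2,μ), (x3,μ)}
  {x1, x2} × {λ, ν} = {(x1,λ), (x1,ν), (x2,λ), (x2,ν)}
  {x1, x2} × {λ, μ, ν} = {(x1,λ), (x1,μ), (x1,ν), (x2,λ), (x2,μ), (x2,ν)}
  {x1, x2, x3} × {λ, ν} = {(x1,λ), (x1,ν), (x2,λ), (x2,ν), (x3,λ), (x3,ν)}
  {x1, x2, x3} × {λ, μ, ν} = {(x1,λ), (x1,μ), (x1,ν), (x2,λ), (x2,μ), (x2,ν), (x3,λ), (x3,μ), (x3,ν)}
These 10 distinct sets form the basis B.
Close under arbitrary unions to get τ_{X×Y}; counting gives |τ_{X×Y}| = 16.


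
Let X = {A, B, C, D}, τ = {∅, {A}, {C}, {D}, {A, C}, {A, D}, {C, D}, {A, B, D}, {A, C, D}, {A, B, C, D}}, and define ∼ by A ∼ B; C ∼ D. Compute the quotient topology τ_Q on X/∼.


X/∼ = {[A=B], [C=D]}; |τ_Q| = 3.

Equivalence classes: [A=B], [C=D].
Quotient map π: X → X/∼ sends A ↦ [A=B], B ↦ [A=B], C ↦ [C=D], D ↦ [C=D].
For each subset V ⊆ X/∼, compute π^{-1}(V) ⊆ X and check whether π^{-1}(V) ∈ τ. V is open in τ_Q iff π^{-1}(V) ∈ τ.
  V = {}: π^{-1}(V) = ∅ ∈ τ ✓.
  V = {[A=B]}: π^{-1}(V) = {A, B} ∉ τ ✗.
  V = {[C=D]}: π^{-1}(V) = {C, D} ∈ τ ✓.
  V = {[A=B], [C=D]}: π^{-1}(V) = {A, B, C, D} ∈ τ ✓.
Open sets in the quotient: τ_Q = {{}, {[C=D]}, {[A=B], [C=D]}} (3 elements).


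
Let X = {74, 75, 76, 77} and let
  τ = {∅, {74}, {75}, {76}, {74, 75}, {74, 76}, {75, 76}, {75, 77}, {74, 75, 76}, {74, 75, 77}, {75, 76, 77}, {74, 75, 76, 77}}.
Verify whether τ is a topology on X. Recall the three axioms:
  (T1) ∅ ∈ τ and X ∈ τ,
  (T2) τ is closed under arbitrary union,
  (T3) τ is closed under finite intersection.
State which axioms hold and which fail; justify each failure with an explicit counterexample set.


τ IS a topology on X.

Axiom (T1): ∅ ∈ τ? Yes; X ∈ τ? Yes.
Axiom (T2/T3): check pairwise unions and intersections of members of τ.
All pairwise intersections and unions checked — each lies in τ. Therefore τ satisfies (T1), (T2), (T3): it IS a topology on X.


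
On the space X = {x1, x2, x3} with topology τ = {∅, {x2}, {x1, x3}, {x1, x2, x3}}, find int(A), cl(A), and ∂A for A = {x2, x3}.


int(A) = {x2}, cl(A) = {x1, x2, x3}, ∂A = {x1, x3}.

Closed sets in (X, τ) are complements of opens:
  closed(X, τ) = {∅, {x2}, {x1, x3}, {x1, x2, x3}}.
int(A) = ⋃ {U ∈ τ : U ⊆ A}. Opens contained in A: ∅, {x2}.
Taking the union of these: int(A) = {x2}.
cl(A) = ⋂ {C closed : A ⊆ C}. Closed sets containing A: {x1, x2, x3}.
Intersecting these: cl(A) = {x1, x2, x3}.
∂A = cl(A) ∖ int(A) = {x1, x2, x3} ∖ {x2} = {x1, x3}.


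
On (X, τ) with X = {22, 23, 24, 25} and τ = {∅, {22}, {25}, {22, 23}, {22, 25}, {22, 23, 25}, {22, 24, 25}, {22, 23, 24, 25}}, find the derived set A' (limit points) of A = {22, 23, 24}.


A' = {23, 24}

For each x ∈ X, list the open sets U ∈ τ with x ∈ U, then check whether U ∩ (A ∖ {x}) ≠ ∅ for every such U.
  x = 22: open {22} ∋ x has {22} ∩ (A ∖ {22}) = ∅, so x is NOT a limit point.
  x = 23: opens ∋ x are {22, 23}, {22, 23, 25}, {22, 23, 24, 25}; each meets A ∖ {23}, so x IS a limit point.
  x = 24: opens ∋ x are {22, 24, 25}, {22, 23, 24, 25}; each meets A ∖ {24}, so x IS a limit point.
  x = 25: open {25} ∋ x has {25} ∩ (A ∖ {25}) = ∅, so x is NOT a limit point.
Collecting: A' = {23, 24}.


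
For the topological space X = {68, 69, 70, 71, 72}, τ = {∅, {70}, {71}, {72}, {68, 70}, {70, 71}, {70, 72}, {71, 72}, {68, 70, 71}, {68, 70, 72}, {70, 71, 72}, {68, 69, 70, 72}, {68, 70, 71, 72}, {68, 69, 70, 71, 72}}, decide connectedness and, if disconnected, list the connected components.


(X, τ) is disconnected; components = [{71}, {68, 69, 70, 72}].

Find clopen sets (U ∈ τ with X ∖ U ∈ τ):
  U = ∅, X ∖ U = {68, 69, 70, 71, 72} — both open, so U is clopen.
  U = {71}, X ∖ U = {68, 69, 70, 72} — both open, so U is clopen.
  U = {68, 69, 70, 72}, X ∖ U = {71} — both open, so U is clopen.
  U = {68, 69, 70, 71, 72}, X ∖ U = ∅ — both open, so U is clopen.
Nontrivial clopen(s) exist: e.g. {68, 69, 70, 72}. So (X, τ) is disconnected.
Compute connected components by grouping points that agree on all clopens:
  component: {71}
  component: {68, 69, 70, 72}


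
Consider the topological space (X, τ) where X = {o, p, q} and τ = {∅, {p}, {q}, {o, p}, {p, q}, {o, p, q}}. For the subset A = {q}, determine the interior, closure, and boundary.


int(A) = {q}, cl(A) = {q}, ∂A = ∅.

Closed sets in (X, τ) are complements of opens:
  closed(X, τ) = {∅, {o}, {q}, {o, p}, {o, q}, {o, p, q}}.
int(A) = ⋃ {U ∈ τ : U ⊆ A}. Opens contained in A: ∅, {q}.
Taking the union of these: int(A) = {q}.
cl(A) = ⋂ {C closed : A ⊆ C}. Closed sets containing A: {q}, {o, q}, {o, p, q}.
Intersecting these: cl(A) = {q}.
∂A = cl(A) ∖ int(A) = {q} ∖ {q} = ∅.


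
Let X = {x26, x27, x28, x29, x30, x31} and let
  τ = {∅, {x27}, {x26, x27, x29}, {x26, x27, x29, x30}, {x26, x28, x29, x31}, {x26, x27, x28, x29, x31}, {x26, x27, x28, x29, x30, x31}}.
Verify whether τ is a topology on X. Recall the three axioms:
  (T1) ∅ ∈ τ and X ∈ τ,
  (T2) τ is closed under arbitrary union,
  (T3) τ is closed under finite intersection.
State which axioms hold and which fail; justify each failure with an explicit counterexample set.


τ is NOT a topology on X.

Axiom (T1): ∅ ∈ τ? Yes; X ∈ τ? Yes.
Axiom (T2/T3): check pairwise unions and intersections of members of τ.
Counterexample for (T3): {x26, x27, x29} ∩ {x26, x28, x29, x31} = {x26, x29} ∉ τ. Therefore τ is NOT a topology.


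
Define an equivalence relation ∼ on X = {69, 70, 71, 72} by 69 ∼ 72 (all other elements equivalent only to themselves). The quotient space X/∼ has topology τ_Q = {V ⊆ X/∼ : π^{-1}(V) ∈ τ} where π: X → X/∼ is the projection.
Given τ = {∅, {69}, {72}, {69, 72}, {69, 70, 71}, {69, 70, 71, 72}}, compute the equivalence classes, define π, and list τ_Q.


X/∼ = {[69=72], [70], [71]}; |τ_Q| = 3.

Equivalence classes: [69=72], [70], [71].
Quotient map π: X → X/∼ sends 69 ↦ [69=72], 70 ↦ [70], 71 ↦ [71], 72 ↦ [69=72].
For each subset V ⊆ X/∼, compute π^{-1}(V) ⊆ X and check whether π^{-1}(V) ∈ τ. V is open in τ_Q iff π^{-1}(V) ∈ τ.
  V = {}: π^{-1}(V) = ∅ ∈ τ ✓.
  V = {[69=72]}: π^{-1}(V) = {69, 72} ∈ τ ✓.
  V = {[70]}: π^{-1}(V) = {70} ∉ τ ✗.
  V = {[69=72], [70]}: π^{-1}(V) = {69, 70, 72} ∉ τ ✗.
  V = {[71]}: π^{-1}(V) = {71} ∉ τ ✗.
  V = {[69=72], [71]}: π^{-1}(V) = {69, 71, 72} ∉ τ ✗.
  V = {[70], [71]}: π^{-1}(V) = {70, 71} ∉ τ ✗.
  V = {[69=72], [70], [71]}: π^{-1}(V) = {69, 70, 71, 72} ∈ τ ✓.
Open sets in the quotient: τ_Q = {{}, {[69=72]}, {[69=72], [70], [71]}} (3 elements).


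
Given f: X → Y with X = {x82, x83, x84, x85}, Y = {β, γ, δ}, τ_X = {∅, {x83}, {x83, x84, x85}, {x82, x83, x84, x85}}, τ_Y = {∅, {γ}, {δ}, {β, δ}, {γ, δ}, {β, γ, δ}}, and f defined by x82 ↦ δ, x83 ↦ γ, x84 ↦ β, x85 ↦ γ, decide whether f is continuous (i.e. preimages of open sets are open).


f is NOT continuous.

Compute f^{-1}(U) for each U ∈ τ_Y:
  U = ∅: f^{-1}(U) = ∅ ∈ τ_X ✓.
  U = {γ}: f^{-1}(U) = {x83, x85} ∉ τ_X ✗.
  U = {δ}: f^{-1}(U) = {x82} ∉ τ_X ✗.
  U = {β, δ}: f^{-1}(U) = {x82, x84} ∉ τ_X ✗.
  U = {γ, δ}: f^{-1}(U) = {x82, x83, x85} ∉ τ_X ✗.
  U = {β, γ, δ}: f^{-1}(U) = {x82, x83, x84, x85} ∈ τ_X ✓.
Found U = {γ} with f^{-1}(U) = {x83, x85} not in τ_X. Therefore f is NOT continuous.


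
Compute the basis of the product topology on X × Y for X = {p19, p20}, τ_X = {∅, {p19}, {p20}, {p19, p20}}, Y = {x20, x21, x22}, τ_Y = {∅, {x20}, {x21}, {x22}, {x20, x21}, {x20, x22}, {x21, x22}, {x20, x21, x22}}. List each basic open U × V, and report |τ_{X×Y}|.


Basis B = {∅ × ∅, {p19} × {x20}, {p19} × {x21}, {p19} × {x22}, {p20} × {x20}, {p20} × {x21}, {p20} × {x22}, {p19} × {x20, x21}, {p19} × {x20, x22}, {p19, p20} × {x20}, {p19} × {x21, x22}, {p19, p20} × {x21}, {p19, p20} × {x22}, {p20} × {x20, x21}, {p20} × {x20, x22}, {p20} × {x21, x22}, {p19} × {x20, x21, x22}, {p20} × {x20, x21, x22}, {p19, p20} × {x20, x21}, {p19, p20} × {x20, x22}, {p19, p20} × {x21, x22}, {p19, p20} × {x20, x21, x22}}; |τ_{X×Y}| = 64.

Enumerate products U × V with U ∈ τ_X, V ∈ τ_Y (deduplicated):
  ∅ × ∅ = {} (∅)
  {p19} × {x20} = {(p19,x20)}
  {p19} × {x21} = {(p19,x21)}
  {p19} × {x22} = {(p19,x22)}
  {p20} × {x20} = {(p20,x20)}
  {p20} × {x21} = {(p20,x21)}
  {p20} × {x22} = {(p20,x22)}
  {p19} × {x20, x21} = {(p19,x20), (p19,x21)}
  {p19} × {x20, x22} = {(p19,x20), (p19,x22)}
  {p19, p20} × {x20} = {(p19,x20), (p20,x20)}
  {p19} × {x21, x22} = {(p19,x21), (p19,x22)}
  {p19, p20} × {x21} = {(p19,x21), (p20,x21)}
  {p19, p20} × {x22} = {(p19,x22), (p20,x22)}
  {p20} × {x20, x21} = {(p20,x20), (p20,x21)}
  {p20} × {x20, x22} = {(p20,x20), (p20,x22)}
  {p20} × {x21, x22} = {(p20,x21), (p20,x22)}
  {p19} × {x20, x21, x22} = {(p19,x20), (p19,x21), (p19,x22)}
  {p20} × {x20, x21, x22} = {(p20,x20), (p20,x21), (p20,x22)}
  {p19, p20} × {x20, x21} = {(p19,x20), (p19,x21), (p20,x20), (p20,x21)}
  {p19, p20} × {x20, x22} = {(p19,x20), (p19,x22), (p20,x20), (p20,x22)}
  {p19, p20} × {x21, x22} = {(p19,x21), (p19,x22), (p20,x21), (p20,x22)}
  {p19, p20} × {x20, x21, x22} = {(p19,x20), (p19,x21), (p19,x22), (p20,x20), (p20,x21), (p20,x22)}
These 22 distinct sets form the basis B.
Close under arbitrary unions to get τ_{X×Y}; counting gives |τ_{X×Y}| = 64.


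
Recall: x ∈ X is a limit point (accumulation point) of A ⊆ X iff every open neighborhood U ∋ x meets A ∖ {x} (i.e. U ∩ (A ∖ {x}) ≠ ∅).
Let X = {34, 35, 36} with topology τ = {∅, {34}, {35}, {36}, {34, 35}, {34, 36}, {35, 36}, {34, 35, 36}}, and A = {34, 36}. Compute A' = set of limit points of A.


A' = ∅

For each x ∈ X, list the open sets U ∈ τ with x ∈ U, then check whether U ∩ (A ∖ {x}) ≠ ∅ for every such U.
  x = 34: open {34} ∋ x has {34} ∩ (A ∖ {34}) = ∅, so x is NOT a limit point.
  x = 35: open {35} ∋ x has {35} ∩ (A ∖ {35}) = ∅, so x is NOT a limit point.
  x = 36: open {36} ∋ x has {36} ∩ (A ∖ {36}) = ∅, so x is NOT a limit point.
Collecting: A' = ∅.


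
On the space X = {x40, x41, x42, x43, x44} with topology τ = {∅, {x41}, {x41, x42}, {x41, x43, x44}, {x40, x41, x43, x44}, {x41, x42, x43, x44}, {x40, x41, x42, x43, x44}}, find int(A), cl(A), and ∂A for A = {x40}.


int(A) = ∅, cl(A) = {x40}, ∂A = {x40}.

Closed sets in (X, τ) are complements of opens:
  closed(X, τ) = {∅, {x40}, {x42}, {x40, x42}, {x40, x43, x44}, {x40, x42, x43, x44}, {x40, x41, x42, x43, x44}}.
int(A) = ⋃ {U ∈ τ : U ⊆ A}. Opens contained in A: ∅.
Taking the union of these: int(A) = ∅.
cl(A) = ⋂ {C closed : A ⊆ C}. Closed sets containing A: {x40}, {x40, x42}, {x40, x43, x44}, {x40, x42, x43, x44}, {x40, x41, x42, x43, x44}.
Intersecting these: cl(A) = {x40}.
∂A = cl(A) ∖ int(A) = {x40} ∖ ∅ = {x40}.


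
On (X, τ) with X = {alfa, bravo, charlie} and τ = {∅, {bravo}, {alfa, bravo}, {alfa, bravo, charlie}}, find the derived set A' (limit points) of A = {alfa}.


A' = {charlie}

For each x ∈ X, list the open sets U ∈ τ with x ∈ U, then check whether U ∩ (A ∖ {x}) ≠ ∅ for every such U.
  x = alfa: open {alfa, bravo} ∋ x has {alfa, bravo} ∩ (A ∖ {alfa}) = ∅, so x is NOT a limit point.
  x = bravo: open {bravo} ∋ x has {bravo} ∩ (A ∖ {bravo}) = ∅, so x is NOT a limit point.
  x = charlie: opens ∋ x are {alfa, bravo, charlie}; each meets A ∖ {charlie}, so x IS a limit point.
Collecting: A' = {charlie}.


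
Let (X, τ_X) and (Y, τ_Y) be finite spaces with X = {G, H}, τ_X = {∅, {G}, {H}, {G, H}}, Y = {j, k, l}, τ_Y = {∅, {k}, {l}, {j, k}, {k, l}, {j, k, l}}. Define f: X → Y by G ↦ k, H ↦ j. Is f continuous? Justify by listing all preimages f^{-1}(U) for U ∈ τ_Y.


f IS continuous.

Compute f^{-1}(U) for each U ∈ τ_Y:
  U = ∅: f^{-1}(U) = ∅ ∈ τ_X ✓.
  U = {k}: f^{-1}(U) = {G} ∈ τ_X ✓.
  U = {l}: f^{-1}(U) = ∅ ∈ τ_X ✓.
  U = {j, k}: f^{-1}(U) = {G, H} ∈ τ_X ✓.
  U = {k, l}: f^{-1}(U) = {G} ∈ τ_X ✓.
  U = {j, k, l}: f^{-1}(U) = {G, H} ∈ τ_X ✓.
Every preimage lies in τ_X, so f IS continuous.


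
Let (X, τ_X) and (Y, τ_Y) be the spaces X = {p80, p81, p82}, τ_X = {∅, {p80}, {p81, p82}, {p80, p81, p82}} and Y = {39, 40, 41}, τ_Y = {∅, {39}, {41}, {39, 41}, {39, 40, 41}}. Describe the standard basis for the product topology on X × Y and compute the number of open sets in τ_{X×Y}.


Basis B = {∅ × ∅, {p80} × {39}, {p80} × {41}, {p80} × {39, 41}, {p81, p82} × {39}, {p81, p82} × {41}, {p80} × {39, 40, 41}, {p80, p81, p82} × {39}, {p80, p81, p82} × {41}, {p81, p82} × {39, 41}, {p80, p81, p82} × {39, 41}, {p81, p82} × {39, 40, 41}, {p80, p81, p82} × {39, 40, 41}}; |τ_{X×Y}| = 25.

Enumerate products U × V with U ∈ τ_X, V ∈ τ_Y (deduplicated):
  ∅ × ∅ = {} (∅)
  {p80} × {39} = {(p80,39)}
  {p80} × {41} = {(p80,41)}
  {p80} × {39, 41} = {(p80,39), (p80,41)}
  {p81, p82} × {39} = {(p81,39), (p82,39)}
  {p81, p82} × {41} = {(p81,41), (p82,41)}
  {p80} × {39, 40, 41} = {(p80,39), (p80,40), (p80,41)}
  {p80, p81, p82} × {39} = {(p80,39), (p81,39), (p82,39)}
  {p80, p81, p82} × {41} = {(p80,41), (p81,41), (p82,41)}
  {p81, p82} × {39, 41} = {(p81,39), (p81,41), (p82,39), (p82,41)}
  {p80, p81, p82} × {39, 41} = {(p80,39), (p80,41), (p81,39), (p81,41), (p82,39), (p82,41)}
  {p81, p82} × {39, 40, 41} = {(p81,39), (p81,40), (p81,41), (p82,39), (p82,40), (p82,41)}
  {p80, p81, p82} × {39, 40, 41} = {(p80,39), (p80,40), (p80,41), (p81,39), (p81,40), (p81,41), (p82,39), (p82,40), (p82,41)}
These 13 distinct sets form the basis B.
Close under arbitrary unions to get τ_{X×Y}; counting gives |τ_{X×Y}| = 25.


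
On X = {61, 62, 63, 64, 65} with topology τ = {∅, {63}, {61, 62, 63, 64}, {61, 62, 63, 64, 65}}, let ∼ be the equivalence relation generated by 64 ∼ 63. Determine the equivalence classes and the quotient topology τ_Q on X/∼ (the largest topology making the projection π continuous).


X/∼ = {[61], [62], [63=64], [65]}; |τ_Q| = 3.

Equivalence classes: [61], [62], [63=64], [65].
Quotient map π: X → X/∼ sends 61 ↦ [61], 62 ↦ [62], 63 ↦ [63=64], 64 ↦ [63=64], 65 ↦ [65].
For each subset V ⊆ X/∼, compute π^{-1}(V) ⊆ X and check whether π^{-1}(V) ∈ τ. V is open in τ_Q iff π^{-1}(V) ∈ τ.
  V = {}: π^{-1}(V) = ∅ ∈ τ ✓.
  V = {[61]}: π^{-1}(V) = {61} ∉ τ ✗.
  V = {[62]}: π^{-1}(V) = {62} ∉ τ ✗.
  V = {[61], [62]}: π^{-1}(V) = {61, 62} ∉ τ ✗.
  V = {[63=64]}: π^{-1}(V) = {63, 64} ∉ τ ✗.
  V = {[61], [63=64]}: π^{-1}(V) = {61, 63, 64} ∉ τ ✗.
  V = {[62], [63=64]}: π^{-1}(V) = {62, 63, 64} ∉ τ ✗.
  V = {[61], [62], [63=64]}: π^{-1}(V) = {61, 62, 63, 64} ∈ τ ✓.
  V = {[65]}: π^{-1}(V) = {65} ∉ τ ✗.
  V = {[61], [65]}: π^{-1}(V) = {61, 65} ∉ τ ✗.
  V = {[62], [65]}: π^{-1}(V) = {62, 65} ∉ τ ✗.
  V = {[61], [62], [65]}: π^{-1}(V) = {61, 62, 65} ∉ τ ✗.
  V = {[63=64], [65]}: π^{-1}(V) = {63, 64, 65} ∉ τ ✗.
  V = {[61], [63=64], [65]}: π^{-1}(V) = {61, 63, 64, 65} ∉ τ ✗.
  V = {[62], [63=64], [65]}: π^{-1}(V) = {62, 63, 64, 65} ∉ τ ✗.
  V = {[61], [62], [63=64], [65]}: π^{-1}(V) = {61, 62, 63, 64, 65} ∈ τ ✓.
Open sets in the quotient: τ_Q = {{}, {[61], [62], [63=64]}, {[61], [62], [63=64], [65]}} (3 elements).


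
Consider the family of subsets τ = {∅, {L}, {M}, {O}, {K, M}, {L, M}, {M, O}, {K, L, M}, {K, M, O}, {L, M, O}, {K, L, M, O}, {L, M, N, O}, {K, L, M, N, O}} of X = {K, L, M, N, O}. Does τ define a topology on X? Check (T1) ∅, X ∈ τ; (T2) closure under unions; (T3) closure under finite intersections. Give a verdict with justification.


τ is NOT a topology on X.

Axiom (T1): ∅ ∈ τ? Yes; X ∈ τ? Yes.
Axiom (T2/T3): check pairwise unions and intersections of members of τ.
Counterexample for (T2): {L} ∪ {O} = {L, O} ∉ τ. Therefore τ is NOT a topology.


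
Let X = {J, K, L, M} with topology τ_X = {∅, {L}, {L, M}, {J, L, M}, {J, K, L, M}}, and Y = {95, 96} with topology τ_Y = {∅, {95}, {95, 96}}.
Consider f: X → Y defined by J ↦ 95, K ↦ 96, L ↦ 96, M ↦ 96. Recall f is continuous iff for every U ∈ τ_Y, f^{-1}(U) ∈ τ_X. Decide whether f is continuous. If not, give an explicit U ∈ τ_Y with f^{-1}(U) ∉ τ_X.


f is NOT continuous.

Compute f^{-1}(U) for each U ∈ τ_Y:
  U = ∅: f^{-1}(U) = ∅ ∈ τ_X ✓.
  U = {95}: f^{-1}(U) = {J} ∉ τ_X ✗.
  U = {95, 96}: f^{-1}(U) = {J, K, L, M} ∈ τ_X ✓.
Found U = {95} with f^{-1}(U) = {J} not in τ_X. Therefore f is NOT continuous.


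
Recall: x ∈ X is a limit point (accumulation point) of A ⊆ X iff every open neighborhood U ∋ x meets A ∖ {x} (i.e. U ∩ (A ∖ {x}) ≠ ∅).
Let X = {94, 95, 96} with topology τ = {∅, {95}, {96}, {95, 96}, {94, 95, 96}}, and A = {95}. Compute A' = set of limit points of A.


A' = {94}

For each x ∈ X, list the open sets U ∈ τ with x ∈ U, then check whether U ∩ (A ∖ {x}) ≠ ∅ for every such U.
  x = 94: opens ∋ x are {94, 95, 96}; each meets A ∖ {94}, so x IS a limit point.
  x = 95: open {95} ∋ x has {95} ∩ (A ∖ {95}) = ∅, so x is NOT a limit point.
  x = 96: open {96} ∋ x has {96} ∩ (A ∖ {96}) = ∅, so x is NOT a limit point.
Collecting: A' = {94}.


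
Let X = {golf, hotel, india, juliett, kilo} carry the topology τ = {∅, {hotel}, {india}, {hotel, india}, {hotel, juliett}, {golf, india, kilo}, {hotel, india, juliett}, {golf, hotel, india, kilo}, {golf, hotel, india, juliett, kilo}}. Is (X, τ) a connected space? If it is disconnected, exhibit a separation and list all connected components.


(X, τ) is disconnected; components = [{hotel, juliett}, {golf, india, kilo}].

Find clopen sets (U ∈ τ with X ∖ U ∈ τ):
  U = ∅, X ∖ U = {golf, hotel, india, juliett, kilo} — both open, so U is clopen.
  U = {hotel, juliett}, X ∖ U = {golf, india, kilo} — both open, so U is clopen.
  U = {golf, india, kilo}, X ∖ U = {hotel, juliett} — both open, so U is clopen.
  U = {golf, hotel, india, juliett, kilo}, X ∖ U = ∅ — both open, so U is clopen.
Nontrivial clopen(s) exist: e.g. {hotel, juliett}. So (X, τ) is disconnected.
Compute connected components by grouping points that agree on all clopens:
  component: {hotel, juliett}
  component: {golf, india, kilo}


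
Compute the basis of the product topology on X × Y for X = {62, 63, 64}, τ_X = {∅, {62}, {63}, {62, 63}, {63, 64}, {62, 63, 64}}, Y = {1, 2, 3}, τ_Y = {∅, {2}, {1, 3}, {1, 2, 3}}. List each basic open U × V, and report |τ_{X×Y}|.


Basis B = {∅ × ∅, {62} × {2}, {63} × {2}, {62} × {1, 3}, {62, 63} × {2}, {63} × {1, 3}, {63, 64} × {2}, {62} × {1, 2, 3}, {62, 63, 64} × {2}, {63} × {1, 2, 3}, {62, 63} × {1, 3}, {63, 64} × {1, 3}, {62, 63} × {1, 2, 3}, {62, 63, 64} × {1, 3}, {63, 64} × {1, 2, 3}, {62, 63, 64} × {1, 2, 3}}; |τ_{X×Y}| = 36.

Enumerate products U × V with U ∈ τ_X, V ∈ τ_Y (deduplicated):
  ∅ × ∅ = {} (∅)
  {62} × {2} = {(62,2)}
  {63} × {2} = {(63,2)}
  {62} × {1, 3} = {(62,1), (62,3)}
  {62, 63} × {2} = {(62,2), (63,2)}
  {63} × {1, 3} = {(63,1), (63,3)}
  {63, 64} × {2} = {(63,2), (64,2)}
  {62} × {1, 2, 3} = {(62,1), (62,2), (62,3)}
  {62, 63, 64} × {2} = {(62,2), (63,2), (64,2)}
  {63} × {1, 2, 3} = {(63,1), (63,2), (63,3)}
  {62, 63} × {1, 3} = {(62,1), (62,3), (63,1), (63,3)}
  {63, 64} × {1, 3} = {(63,1), (63,3), (64,1), (64,3)}
  {62, 63} × {1, 2, 3} = {(62,1), (62,2), (62,3), (63,1), (63,2), (63,3)}
  {62, 63, 64} × {1, 3} = {(62,1), (62,3), (63,1), (63,3), (64,1), (64,3)}
  {63, 64} × {1, 2, 3} = {(63,1), (63,2), (63,3), (64,1), (64,2), (64,3)}
  {62, 63, 64} × {1, 2, 3} = {(62,1), (62,2), (62,3), (63,1), (63,2), (63,3), (64,1), (64,2), (64,3)}
These 16 distinct sets form the basis B.
Close under arbitrary unions to get τ_{X×Y}; counting gives |τ_{X×Y}| = 36.


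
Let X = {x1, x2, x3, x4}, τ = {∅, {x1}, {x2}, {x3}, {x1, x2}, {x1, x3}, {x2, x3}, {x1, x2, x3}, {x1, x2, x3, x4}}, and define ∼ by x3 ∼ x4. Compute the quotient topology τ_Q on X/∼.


X/∼ = {[x1], [x2], [x3=x4]}; |τ_Q| = 5.

Equivalence classes: [x1], [x2], [x3=x4].
Quotient map π: X → X/∼ sends x1 ↦ [x1], x2 ↦ [x2], x3 ↦ [x3=x4], x4 ↦ [x3=x4].
For each subset V ⊆ X/∼, compute π^{-1}(V) ⊆ X and check whether π^{-1}(V) ∈ τ. V is open in τ_Q iff π^{-1}(V) ∈ τ.
  V = {}: π^{-1}(V) = ∅ ∈ τ ✓.
  V = {[x1]}: π^{-1}(V) = {x1} ∈ τ ✓.
  V = {[x2]}: π^{-1}(V) = {x2} ∈ τ ✓.
  V = {[x1], [x2]}: π^{-1}(V) = {x1, x2} ∈ τ ✓.
  V = {[x3=x4]}: π^{-1}(V) = {x3, x4} ∉ τ ✗.
  V = {[x1], [x3=x4]}: π^{-1}(V) = {x1, x3, x4} ∉ τ ✗.
  V = {[x2], [x3=x4]}: π^{-1}(V) = {x2, x3, x4} ∉ τ ✗.
  V = {[x1], [x2], [x3=x4]}: π^{-1}(V) = {x1, x2, x3, x4} ∈ τ ✓.
Open sets in the quotient: τ_Q = {{}, {[x1]}, {[x2]}, {[x1], [x2]}, {[x1], [x2], [x3=x4]}} (5 elements).
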